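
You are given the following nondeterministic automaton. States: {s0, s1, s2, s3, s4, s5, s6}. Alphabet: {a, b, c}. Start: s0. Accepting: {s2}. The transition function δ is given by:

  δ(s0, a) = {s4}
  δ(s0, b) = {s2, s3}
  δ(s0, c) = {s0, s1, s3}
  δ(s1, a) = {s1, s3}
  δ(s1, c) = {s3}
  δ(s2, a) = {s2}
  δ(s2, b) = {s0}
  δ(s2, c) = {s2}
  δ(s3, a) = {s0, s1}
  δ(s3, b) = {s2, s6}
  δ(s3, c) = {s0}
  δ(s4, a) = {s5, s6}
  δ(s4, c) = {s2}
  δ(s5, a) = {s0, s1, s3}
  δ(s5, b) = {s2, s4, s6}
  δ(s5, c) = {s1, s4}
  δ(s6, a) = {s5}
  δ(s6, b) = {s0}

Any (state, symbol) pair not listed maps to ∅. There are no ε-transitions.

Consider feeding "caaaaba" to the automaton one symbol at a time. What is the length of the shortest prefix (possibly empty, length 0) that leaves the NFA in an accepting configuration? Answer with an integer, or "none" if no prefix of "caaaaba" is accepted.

6

Start in {s0}.
Read 'c': {s0} → {s0, s1, s3}.
Read 'a': {s0, s1, s3} → {s0, s1, s3, s4}.
Read 'a': {s0, s1, s3, s4} → {s0, s1, s3, s4, s5, s6}.
Read 'a': {s0, s1, s3, s4, s5, s6} → {s0, s1, s3, s4, s5, s6}.
Read 'a': {s0, s1, s3, s4, s5, s6} → {s0, s1, s3, s4, s5, s6}.
Read 'b': {s0, s1, s3, s4, s5, s6} → {s0, s2, s3, s4, s6}.
None of the earlier sets intersect F, but {s0, s2, s3, s4, s6} does.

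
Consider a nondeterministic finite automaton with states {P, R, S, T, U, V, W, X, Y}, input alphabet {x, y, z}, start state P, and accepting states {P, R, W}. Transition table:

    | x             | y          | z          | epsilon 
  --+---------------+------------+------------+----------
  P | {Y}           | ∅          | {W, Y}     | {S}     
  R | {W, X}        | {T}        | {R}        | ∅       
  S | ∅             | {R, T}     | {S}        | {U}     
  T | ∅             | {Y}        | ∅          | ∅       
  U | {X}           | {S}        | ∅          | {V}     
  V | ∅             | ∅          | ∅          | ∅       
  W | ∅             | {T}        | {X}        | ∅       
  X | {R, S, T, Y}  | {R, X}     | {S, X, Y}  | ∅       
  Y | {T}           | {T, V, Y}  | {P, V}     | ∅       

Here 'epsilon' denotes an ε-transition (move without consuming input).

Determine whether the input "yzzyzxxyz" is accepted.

Yes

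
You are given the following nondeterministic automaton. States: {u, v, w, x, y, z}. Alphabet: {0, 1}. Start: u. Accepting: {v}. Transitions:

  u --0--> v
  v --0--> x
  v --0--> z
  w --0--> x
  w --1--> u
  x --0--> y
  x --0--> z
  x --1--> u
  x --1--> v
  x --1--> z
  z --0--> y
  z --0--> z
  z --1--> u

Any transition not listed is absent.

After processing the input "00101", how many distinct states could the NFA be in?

Start in {u}.
Read '0': {u} → {v}.
Read '0': {v} → {x, z}.
Read '1': {x, z} → {u, v, z}.
Read '0': {u, v, z} → {v, x, y, z}.
Read '1': {v, x, y, z} → {u, v, z}.
That set has 3 states.

3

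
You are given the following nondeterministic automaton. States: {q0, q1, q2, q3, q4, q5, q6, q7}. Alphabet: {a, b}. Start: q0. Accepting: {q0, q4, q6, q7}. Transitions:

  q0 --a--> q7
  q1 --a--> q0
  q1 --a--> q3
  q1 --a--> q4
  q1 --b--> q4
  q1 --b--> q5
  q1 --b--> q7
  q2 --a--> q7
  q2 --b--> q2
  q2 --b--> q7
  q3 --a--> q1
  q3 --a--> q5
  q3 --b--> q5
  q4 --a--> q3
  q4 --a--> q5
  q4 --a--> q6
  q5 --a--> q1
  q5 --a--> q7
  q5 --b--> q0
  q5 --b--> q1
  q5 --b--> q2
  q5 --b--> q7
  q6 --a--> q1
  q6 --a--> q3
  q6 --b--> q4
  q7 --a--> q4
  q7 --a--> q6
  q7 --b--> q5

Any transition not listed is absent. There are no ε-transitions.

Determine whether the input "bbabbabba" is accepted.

Start in {q0}.
Read 'b': {q0} → ∅.
The set is empty and remains empty for the remaining 8 symbols.
The final set ∅ contains no accepting state.

No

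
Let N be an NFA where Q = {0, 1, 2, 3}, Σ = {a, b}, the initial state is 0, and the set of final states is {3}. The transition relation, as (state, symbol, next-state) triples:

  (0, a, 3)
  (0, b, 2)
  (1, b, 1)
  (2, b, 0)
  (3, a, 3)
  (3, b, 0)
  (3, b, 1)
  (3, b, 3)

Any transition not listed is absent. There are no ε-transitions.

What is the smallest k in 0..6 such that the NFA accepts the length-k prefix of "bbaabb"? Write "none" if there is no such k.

Start in {0}.
Read 'b': 0→{2}; now {2}.
Read 'b': 2→{0}; now {0}.
Read 'a': 0→{3}; now {3}.
None of the earlier sets intersect F, but {3} does.

3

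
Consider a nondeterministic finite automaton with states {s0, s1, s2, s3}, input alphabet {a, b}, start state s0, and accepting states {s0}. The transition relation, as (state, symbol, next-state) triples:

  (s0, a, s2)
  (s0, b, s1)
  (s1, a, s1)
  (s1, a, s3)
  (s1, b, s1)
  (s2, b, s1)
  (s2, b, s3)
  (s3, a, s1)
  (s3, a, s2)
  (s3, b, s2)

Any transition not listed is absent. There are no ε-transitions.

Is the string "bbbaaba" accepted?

No

Start in {s0}.
Read 'b': s0→{s1}; now {s1}.
Read 'b': s1→{s1}; now {s1}.
Read 'b': s1→{s1}; now {s1}.
Read 'a': s1→{s1, s3}; now {s1, s3}.
Read 'a': s1→{s1, s3}, s3→{s1, s2}; now {s1, s2, s3}.
Read 'b': s1→{s1}, s2→{s1, s3}, s3→{s2}; now {s1, s2, s3}.
Read 'a': s1→{s1, s3}, s2→∅, s3→{s1, s2}; now {s1, s2, s3}.
The final set {s1, s2, s3} contains no accepting state.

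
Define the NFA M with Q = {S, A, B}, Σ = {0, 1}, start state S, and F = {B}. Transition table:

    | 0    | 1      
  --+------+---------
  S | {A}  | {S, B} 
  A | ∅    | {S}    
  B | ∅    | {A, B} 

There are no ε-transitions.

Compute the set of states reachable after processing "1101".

{S}

Start in {S}.
Read '1': {S} → {S, B}.
Read '1': {S, B} → {S, A, B}.
Read '0': {S, A, B} → {A}.
Read '1': {A} → {S}.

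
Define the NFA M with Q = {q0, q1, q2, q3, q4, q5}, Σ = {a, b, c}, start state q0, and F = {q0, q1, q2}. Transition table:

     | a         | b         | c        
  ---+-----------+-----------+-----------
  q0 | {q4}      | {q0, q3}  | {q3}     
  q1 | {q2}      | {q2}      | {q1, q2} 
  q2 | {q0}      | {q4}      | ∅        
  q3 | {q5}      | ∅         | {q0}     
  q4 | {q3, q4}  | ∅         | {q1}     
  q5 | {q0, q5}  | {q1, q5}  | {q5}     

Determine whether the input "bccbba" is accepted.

Start in {q0}.
Read 'b': {q0} → {q0, q3}.
Read 'c': {q0, q3} → {q0, q3}.
Read 'c': {q0, q3} → {q0, q3}.
Read 'b': {q0, q3} → {q0, q3}.
Read 'b': {q0, q3} → {q0, q3}.
Read 'a': {q0, q3} → {q4, q5}.
The final set {q4, q5} contains no accepting state.

No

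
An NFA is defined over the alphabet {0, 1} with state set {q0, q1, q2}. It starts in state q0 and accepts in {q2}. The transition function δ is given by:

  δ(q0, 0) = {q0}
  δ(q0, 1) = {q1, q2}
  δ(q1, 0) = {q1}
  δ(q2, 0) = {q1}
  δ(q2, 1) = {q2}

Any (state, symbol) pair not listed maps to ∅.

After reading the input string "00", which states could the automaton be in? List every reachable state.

Start in {q0}.
Read '0': q0→{q0}; now {q0}.
Read '0': q0→{q0}; now {q0}.

{q0}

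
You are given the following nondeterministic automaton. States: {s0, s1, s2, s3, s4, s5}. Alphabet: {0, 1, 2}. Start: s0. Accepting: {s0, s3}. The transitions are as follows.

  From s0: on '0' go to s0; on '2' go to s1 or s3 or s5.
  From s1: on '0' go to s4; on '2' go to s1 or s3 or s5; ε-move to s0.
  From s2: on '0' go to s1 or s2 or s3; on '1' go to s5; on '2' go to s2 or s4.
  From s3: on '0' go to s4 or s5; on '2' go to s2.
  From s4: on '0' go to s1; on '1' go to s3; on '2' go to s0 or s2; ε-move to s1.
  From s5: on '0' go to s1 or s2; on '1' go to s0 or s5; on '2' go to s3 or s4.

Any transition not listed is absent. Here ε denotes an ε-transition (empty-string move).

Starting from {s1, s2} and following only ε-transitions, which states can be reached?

{s0, s1, s2}

Begin with {s1, s2}.
ε-move s1 → s0; add s0.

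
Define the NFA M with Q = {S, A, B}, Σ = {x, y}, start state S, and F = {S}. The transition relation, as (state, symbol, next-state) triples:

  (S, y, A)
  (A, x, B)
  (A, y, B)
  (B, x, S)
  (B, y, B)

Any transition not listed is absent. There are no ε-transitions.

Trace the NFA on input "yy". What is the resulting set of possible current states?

Start in {S}.
Read 'y': S→{A}; now {A}.
Read 'y': A→{B}; now {B}.

{B}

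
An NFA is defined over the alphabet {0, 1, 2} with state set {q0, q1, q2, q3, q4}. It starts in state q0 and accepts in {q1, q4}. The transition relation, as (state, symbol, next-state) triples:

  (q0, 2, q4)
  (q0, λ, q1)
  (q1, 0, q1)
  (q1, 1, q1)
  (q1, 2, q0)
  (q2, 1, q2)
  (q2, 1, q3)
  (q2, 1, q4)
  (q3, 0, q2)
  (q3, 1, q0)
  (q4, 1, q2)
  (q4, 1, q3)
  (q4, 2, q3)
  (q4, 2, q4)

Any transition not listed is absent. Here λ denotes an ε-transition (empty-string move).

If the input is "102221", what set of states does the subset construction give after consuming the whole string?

{q0, q1, q2, q3}

Start: ε-closure({q0}) = {q0, q1}.
Read '1': {q0, q1} → {q1}.
Read '0': {q1} → {q1}.
Read '2': {q1} → {q0, q1}.
Read '2': {q0, q1} → {q0, q1, q4}.
Read '2': {q0, q1, q4} → {q0, q1, q3, q4}.
Read '1': {q0, q1, q3, q4} → {q0, q1, q2, q3}.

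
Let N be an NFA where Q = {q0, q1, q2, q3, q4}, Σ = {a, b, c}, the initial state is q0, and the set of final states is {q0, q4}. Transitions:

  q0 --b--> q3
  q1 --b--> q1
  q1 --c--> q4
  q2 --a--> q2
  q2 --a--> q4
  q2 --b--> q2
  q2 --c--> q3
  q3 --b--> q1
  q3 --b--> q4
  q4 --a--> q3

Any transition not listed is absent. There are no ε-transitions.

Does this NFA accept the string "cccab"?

Start in {q0}.
Read 'c': {q0} → ∅.
The set is empty and remains empty for the remaining 4 symbols.
The final set ∅ contains no accepting state.

No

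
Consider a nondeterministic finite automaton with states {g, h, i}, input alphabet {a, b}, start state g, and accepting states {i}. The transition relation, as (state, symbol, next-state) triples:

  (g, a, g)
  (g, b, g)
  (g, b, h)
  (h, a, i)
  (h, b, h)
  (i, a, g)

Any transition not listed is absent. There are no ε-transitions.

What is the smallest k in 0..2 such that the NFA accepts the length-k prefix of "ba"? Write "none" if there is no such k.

Start in {g}.
Read 'b': {g} → {g, h}.
Read 'a': {g, h} → {g, i}.
None of the earlier sets intersect F, but {g, i} does.

2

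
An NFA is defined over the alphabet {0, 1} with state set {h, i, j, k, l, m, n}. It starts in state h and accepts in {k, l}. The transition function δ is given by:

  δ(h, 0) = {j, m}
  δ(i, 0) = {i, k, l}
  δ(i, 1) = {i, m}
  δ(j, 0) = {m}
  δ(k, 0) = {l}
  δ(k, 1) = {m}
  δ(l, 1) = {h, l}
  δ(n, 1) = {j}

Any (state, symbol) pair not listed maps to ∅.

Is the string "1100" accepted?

Start in {h}.
Read '1': {h} → ∅.
The set is empty and remains empty for the remaining 3 symbols.
The final set ∅ contains no accepting state.

No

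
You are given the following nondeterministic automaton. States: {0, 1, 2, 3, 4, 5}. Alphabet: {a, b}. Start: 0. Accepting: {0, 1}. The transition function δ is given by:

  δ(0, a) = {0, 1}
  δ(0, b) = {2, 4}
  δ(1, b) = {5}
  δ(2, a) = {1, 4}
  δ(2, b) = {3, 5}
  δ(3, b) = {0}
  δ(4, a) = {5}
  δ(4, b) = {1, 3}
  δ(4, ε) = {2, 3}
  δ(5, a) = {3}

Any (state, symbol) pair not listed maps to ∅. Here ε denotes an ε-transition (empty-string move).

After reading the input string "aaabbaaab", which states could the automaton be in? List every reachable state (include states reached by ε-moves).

Start in {0}.
Read 'a': {0} → {0, 1}.
Read 'a': {0, 1} → {0, 1}.
Read 'a': {0, 1} → {0, 1}.
Read 'b': {0, 1} → {2, 3, 4, 5}.
Read 'b': {2, 3, 4, 5} → {0, 1, 3, 5}.
Read 'a': {0, 1, 3, 5} → {0, 1, 3}.
Read 'a': {0, 1, 3} → {0, 1}.
Read 'a': {0, 1} → {0, 1}.
Read 'b': {0, 1} → {2, 3, 4, 5}.

{2, 3, 4, 5}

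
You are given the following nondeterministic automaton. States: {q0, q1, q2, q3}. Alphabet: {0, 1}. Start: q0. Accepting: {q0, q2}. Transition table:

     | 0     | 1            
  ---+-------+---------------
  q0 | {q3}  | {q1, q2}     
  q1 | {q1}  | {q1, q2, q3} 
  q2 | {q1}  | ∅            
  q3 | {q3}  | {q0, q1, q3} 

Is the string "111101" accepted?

Start in {q0}.
Read '1': q0→{q1, q2}; now {q1, q2}.
Read '1': q1→{q1, q2, q3}, q2→∅; now {q1, q2, q3}.
Read '1': q1→{q1, q2, q3}, q2→∅, q3→{q0, q1, q3}; now {q0, q1, q2, q3}.
Read '1': q0→{q1, q2}, q1→{q1, q2, q3}, q2→∅, q3→{q0, q1, q3}; now {q0, q1, q2, q3}.
Read '0': q0→{q3}, q1→{q1}, q2→{q1}, q3→{q3}; now {q1, q3}.
Read '1': q1→{q1, q2, q3}, q3→{q0, q1, q3}; now {q0, q1, q2, q3}.
The final set {q0, q1, q2, q3} contains the accepting states q0, q2.

Yes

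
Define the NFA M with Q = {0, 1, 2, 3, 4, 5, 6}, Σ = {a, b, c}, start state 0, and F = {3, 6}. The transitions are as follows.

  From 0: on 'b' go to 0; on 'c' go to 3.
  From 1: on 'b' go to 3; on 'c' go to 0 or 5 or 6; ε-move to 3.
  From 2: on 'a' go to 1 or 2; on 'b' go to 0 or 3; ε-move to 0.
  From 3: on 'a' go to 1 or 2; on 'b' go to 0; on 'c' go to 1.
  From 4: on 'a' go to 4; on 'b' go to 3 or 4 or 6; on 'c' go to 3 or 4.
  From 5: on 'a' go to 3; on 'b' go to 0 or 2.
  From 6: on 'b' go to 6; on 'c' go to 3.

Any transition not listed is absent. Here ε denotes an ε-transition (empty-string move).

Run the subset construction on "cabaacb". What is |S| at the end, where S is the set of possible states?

Start in {0}.
Read 'c': 0→{3}; now {3}.
Read 'a': 3→{1, 2}; union {1, 2}; ε-closure = {0, 1, 2, 3}.
Read 'b': 0→{0}, 1→{3}, 2→{0, 3}, 3→{0}; now {0, 3}.
Read 'a': 0→∅, 3→{1, 2}; union {1, 2}; ε-closure = {0, 1, 2, 3}.
Read 'a': 0→∅, 1→∅, 2→{1, 2}, 3→{1, 2}; union {1, 2}; ε-closure = {0, 1, 2, 3}.
Read 'c': 0→{3}, 1→{0, 5, 6}, 2→∅, 3→{1}; now {0, 1, 3, 5, 6}.
Read 'b': 0→{0}, 1→{3}, 3→{0}, 5→{0, 2}, 6→{6}; now {0, 2, 3, 6}.
That set has 4 states.

4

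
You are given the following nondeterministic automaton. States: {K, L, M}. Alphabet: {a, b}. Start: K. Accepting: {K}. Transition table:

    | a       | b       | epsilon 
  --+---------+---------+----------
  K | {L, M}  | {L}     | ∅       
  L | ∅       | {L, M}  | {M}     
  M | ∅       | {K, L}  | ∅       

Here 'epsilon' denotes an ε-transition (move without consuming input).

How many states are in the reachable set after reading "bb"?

3

Start in {K}.
Read 'b': K→{L}; union {L}; ε-closure = {L, M}.
Read 'b': L→{L, M}, M→{K, L}; now {K, L, M}.
That set has 3 states.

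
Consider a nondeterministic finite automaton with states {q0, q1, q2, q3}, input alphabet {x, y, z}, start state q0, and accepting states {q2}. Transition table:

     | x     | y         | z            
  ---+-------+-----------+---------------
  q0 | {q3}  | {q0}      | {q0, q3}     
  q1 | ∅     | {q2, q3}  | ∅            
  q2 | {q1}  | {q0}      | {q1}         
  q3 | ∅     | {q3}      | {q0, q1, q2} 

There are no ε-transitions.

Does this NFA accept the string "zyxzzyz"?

Yes

Start in {q0}.
Read 'z': {q0} → {q0, q3}.
Read 'y': {q0, q3} → {q0, q3}.
Read 'x': {q0, q3} → {q3}.
Read 'z': {q3} → {q0, q1, q2}.
Read 'z': {q0, q1, q2} → {q0, q1, q3}.
Read 'y': {q0, q1, q3} → {q0, q2, q3}.
Read 'z': {q0, q2, q3} → {q0, q1, q2, q3}.
The final set {q0, q1, q2, q3} contains the accepting state q2.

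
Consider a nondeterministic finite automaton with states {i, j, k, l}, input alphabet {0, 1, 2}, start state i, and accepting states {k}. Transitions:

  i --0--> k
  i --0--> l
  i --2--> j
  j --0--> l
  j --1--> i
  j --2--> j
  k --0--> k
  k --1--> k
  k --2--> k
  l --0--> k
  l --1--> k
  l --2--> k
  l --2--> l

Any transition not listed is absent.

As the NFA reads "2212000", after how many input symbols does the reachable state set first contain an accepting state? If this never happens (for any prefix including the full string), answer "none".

6

Start in {i}.
Read '2': i→{j}; now {j}.
Read '2': j→{j}; now {j}.
Read '1': j→{i}; now {i}.
Read '2': i→{j}; now {j}.
Read '0': j→{l}; now {l}.
Read '0': l→{k}; now {k}.
None of the earlier sets intersect F, but {k} does.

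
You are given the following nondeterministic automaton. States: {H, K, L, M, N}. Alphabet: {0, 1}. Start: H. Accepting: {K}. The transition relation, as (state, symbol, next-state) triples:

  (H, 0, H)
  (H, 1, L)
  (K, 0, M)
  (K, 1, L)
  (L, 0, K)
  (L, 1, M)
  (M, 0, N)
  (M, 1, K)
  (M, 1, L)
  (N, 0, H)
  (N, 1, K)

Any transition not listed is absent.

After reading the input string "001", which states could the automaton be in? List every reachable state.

{L}

Start in {H}.
Read '0': H→{H}; now {H}.
Read '0': H→{H}; now {H}.
Read '1': H→{L}; now {L}.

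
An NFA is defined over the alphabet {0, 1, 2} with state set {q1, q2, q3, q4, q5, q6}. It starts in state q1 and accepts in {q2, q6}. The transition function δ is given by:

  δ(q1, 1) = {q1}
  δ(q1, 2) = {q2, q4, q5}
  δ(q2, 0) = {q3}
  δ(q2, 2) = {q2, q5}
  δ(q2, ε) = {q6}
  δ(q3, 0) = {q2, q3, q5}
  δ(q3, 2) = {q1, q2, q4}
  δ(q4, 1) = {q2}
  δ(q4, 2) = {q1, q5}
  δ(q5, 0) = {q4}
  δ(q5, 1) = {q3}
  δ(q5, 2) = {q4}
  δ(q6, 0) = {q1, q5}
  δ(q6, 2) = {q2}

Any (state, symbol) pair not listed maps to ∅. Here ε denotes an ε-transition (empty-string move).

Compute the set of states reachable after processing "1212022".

Start in {q1}.
Read '1': q1→{q1}; now {q1}.
Read '2': q1→{q2, q4, q5}; union {q2, q4, q5}; ε-closure = {q2, q4, q5, q6}.
Read '1': q2→∅, q4→{q2}, q5→{q3}, q6→∅; union {q2, q3}; ε-closure = {q2, q3, q6}.
Read '2': q2→{q2, q5}, q3→{q1, q2, q4}, q6→{q2}; union {q1, q2, q4, q5}; ε-closure = {q1, q2, q4, q5, q6}.
Read '0': q1→∅, q2→{q3}, q4→∅, q5→{q4}, q6→{q1, q5}; now {q1, q3, q4, q5}.
Read '2': q1→{q2, q4, q5}, q3→{q1, q2, q4}, q4→{q1, q5}, q5→{q4}; union {q1, q2, q4, q5}; ε-closure = {q1, q2, q4, q5, q6}.
Read '2': q1→{q2, q4, q5}, q2→{q2, q5}, q4→{q1, q5}, q5→{q4}, q6→{q2}; union {q1, q2, q4, q5}; ε-closure = {q1, q2, q4, q5, q6}.

{q1, q2, q4, q5, q6}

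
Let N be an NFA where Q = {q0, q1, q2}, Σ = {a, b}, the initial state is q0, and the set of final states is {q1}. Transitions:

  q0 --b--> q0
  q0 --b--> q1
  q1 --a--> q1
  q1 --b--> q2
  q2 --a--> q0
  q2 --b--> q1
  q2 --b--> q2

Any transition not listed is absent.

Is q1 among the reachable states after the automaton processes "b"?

Yes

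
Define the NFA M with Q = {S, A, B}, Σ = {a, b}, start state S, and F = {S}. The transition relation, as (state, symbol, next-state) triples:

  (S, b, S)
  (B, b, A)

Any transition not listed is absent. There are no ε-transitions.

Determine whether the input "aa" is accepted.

Start in {S}.
Read 'a': S→∅; now ∅.
The set is empty and remains empty for the remaining 1 symbol.
The final set ∅ contains no accepting state.

No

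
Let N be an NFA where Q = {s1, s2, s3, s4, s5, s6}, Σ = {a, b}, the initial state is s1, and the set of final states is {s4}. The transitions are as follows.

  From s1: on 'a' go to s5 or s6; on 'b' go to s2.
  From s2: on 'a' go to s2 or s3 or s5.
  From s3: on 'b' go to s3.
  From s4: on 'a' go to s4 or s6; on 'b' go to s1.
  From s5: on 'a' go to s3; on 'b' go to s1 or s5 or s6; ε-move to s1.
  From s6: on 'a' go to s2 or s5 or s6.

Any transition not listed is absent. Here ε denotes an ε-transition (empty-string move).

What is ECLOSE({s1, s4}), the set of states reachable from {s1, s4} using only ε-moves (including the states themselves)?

Begin with {s1, s4}.
No ε-moves leave this set, so the closure equals the set itself.

{s1, s4}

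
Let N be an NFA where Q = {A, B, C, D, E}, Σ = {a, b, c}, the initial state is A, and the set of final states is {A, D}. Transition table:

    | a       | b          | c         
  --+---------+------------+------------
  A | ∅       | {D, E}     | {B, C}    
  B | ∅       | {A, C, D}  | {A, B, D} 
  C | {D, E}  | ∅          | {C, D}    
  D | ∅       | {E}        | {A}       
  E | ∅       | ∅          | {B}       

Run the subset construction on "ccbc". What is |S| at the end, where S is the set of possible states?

4

Start in {A}.
Read 'c': A→{B, C}; now {B, C}.
Read 'c': B→{A, B, D}, C→{C, D}; now {A, B, C, D}.
Read 'b': A→{D, E}, B→{A, C, D}, C→∅, D→{E}; now {A, C, D, E}.
Read 'c': A→{B, C}, C→{C, D}, D→{A}, E→{B}; now {A, B, C, D}.
That set has 4 states.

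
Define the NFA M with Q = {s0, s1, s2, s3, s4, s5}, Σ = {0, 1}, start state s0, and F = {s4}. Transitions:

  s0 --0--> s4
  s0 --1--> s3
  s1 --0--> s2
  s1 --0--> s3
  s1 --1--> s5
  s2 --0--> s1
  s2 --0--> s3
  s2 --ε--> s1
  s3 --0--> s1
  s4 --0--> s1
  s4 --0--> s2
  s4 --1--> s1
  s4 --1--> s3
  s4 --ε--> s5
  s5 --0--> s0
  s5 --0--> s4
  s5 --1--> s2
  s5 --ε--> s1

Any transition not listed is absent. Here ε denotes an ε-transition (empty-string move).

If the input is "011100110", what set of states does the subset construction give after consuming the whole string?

Start in {s0}.
Read '0': {s0} → {s1, s4, s5}.
Read '1': {s1, s4, s5} → {s1, s2, s3, s5}.
Read '1': {s1, s2, s3, s5} → {s1, s2, s5}.
Read '1': {s1, s2, s5} → {s1, s2, s5}.
Read '0': {s1, s2, s5} → {s0, s1, s2, s3, s4, s5}.
Read '0': {s0, s1, s2, s3, s4, s5} → {s0, s1, s2, s3, s4, s5}.
Read '1': {s0, s1, s2, s3, s4, s5} → {s1, s2, s3, s5}.
Read '1': {s1, s2, s3, s5} → {s1, s2, s5}.
Read '0': {s1, s2, s5} → {s0, s1, s2, s3, s4, s5}.

{s0, s1, s2, s3, s4, s5}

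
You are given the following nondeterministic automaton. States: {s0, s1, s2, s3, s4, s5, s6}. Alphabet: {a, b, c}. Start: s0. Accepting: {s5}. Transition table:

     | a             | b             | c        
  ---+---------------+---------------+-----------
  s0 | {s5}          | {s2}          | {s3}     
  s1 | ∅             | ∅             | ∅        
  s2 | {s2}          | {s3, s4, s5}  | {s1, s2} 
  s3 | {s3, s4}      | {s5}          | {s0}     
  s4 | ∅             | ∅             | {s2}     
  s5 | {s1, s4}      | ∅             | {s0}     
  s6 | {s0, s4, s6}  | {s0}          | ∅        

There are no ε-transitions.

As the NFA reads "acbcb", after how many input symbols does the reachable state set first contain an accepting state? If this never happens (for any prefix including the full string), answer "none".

1

Start in {s0}.
Read 'a': {s0} → {s5}.
None of the earlier sets intersect F, but {s5} does.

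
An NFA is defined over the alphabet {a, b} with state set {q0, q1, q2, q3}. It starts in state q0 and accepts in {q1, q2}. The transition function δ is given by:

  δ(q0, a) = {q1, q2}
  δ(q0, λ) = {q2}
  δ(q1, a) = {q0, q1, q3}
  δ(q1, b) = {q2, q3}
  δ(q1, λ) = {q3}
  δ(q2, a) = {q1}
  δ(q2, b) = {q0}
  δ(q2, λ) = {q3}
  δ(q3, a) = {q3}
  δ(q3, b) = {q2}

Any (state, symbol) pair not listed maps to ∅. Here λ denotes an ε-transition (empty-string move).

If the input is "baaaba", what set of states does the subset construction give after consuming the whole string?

Start: ε-closure({q0}) = {q0, q2, q3}.
Read 'b': q0→∅, q2→{q0}, q3→{q2}; union {q0, q2}; ε-closure = {q0, q2, q3}.
Read 'a': q0→{q1, q2}, q2→{q1}, q3→{q3}; now {q1, q2, q3}.
Read 'a': q1→{q0, q1, q3}, q2→{q1}, q3→{q3}; union {q0, q1, q3}; ε-closure = {q0, q1, q2, q3}.
Read 'a': q0→{q1, q2}, q1→{q0, q1, q3}, q2→{q1}, q3→{q3}; now {q0, q1, q2, q3}.
Read 'b': q0→∅, q1→{q2, q3}, q2→{q0}, q3→{q2}; now {q0, q2, q3}.
Read 'a': q0→{q1, q2}, q2→{q1}, q3→{q3}; now {q1, q2, q3}.

{q1, q2, q3}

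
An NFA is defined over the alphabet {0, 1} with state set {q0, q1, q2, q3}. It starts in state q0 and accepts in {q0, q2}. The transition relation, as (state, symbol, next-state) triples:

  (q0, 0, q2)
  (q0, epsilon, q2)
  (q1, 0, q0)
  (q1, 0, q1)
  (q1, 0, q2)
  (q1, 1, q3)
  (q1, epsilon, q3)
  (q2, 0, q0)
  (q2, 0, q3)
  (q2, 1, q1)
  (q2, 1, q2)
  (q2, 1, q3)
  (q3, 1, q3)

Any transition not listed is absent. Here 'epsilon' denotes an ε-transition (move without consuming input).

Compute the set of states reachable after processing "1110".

Start: ε-closure({q0}) = {q0, q2}.
Read '1': {q0, q2} → {q1, q2, q3}.
Read '1': {q1, q2, q3} → {q1, q2, q3}.
Read '1': {q1, q2, q3} → {q1, q2, q3}.
Read '0': {q1, q2, q3} → {q0, q1, q2, q3}.

{q0, q1, q2, q3}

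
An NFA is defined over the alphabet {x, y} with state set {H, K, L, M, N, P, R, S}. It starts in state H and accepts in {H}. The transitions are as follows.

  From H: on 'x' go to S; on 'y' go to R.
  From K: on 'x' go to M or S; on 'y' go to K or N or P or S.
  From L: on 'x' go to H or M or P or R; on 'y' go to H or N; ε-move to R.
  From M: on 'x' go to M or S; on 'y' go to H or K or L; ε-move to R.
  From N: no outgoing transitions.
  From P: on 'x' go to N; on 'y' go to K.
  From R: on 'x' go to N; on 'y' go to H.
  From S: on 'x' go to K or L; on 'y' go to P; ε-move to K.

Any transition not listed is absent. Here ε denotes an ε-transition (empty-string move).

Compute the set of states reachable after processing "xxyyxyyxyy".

{H, K, N, P, R, S}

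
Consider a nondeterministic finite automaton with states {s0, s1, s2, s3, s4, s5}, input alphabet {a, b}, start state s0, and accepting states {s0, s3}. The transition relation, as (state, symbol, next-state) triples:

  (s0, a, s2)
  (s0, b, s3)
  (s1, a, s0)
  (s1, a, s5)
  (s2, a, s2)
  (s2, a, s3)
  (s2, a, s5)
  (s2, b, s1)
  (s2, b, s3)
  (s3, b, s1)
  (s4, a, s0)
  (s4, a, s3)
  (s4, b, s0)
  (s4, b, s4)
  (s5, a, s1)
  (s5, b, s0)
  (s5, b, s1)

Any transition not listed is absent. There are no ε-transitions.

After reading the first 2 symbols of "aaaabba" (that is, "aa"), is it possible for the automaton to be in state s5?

Yes

Start in {s0}.
Read 'a': s0→{s2}; now {s2}.
Read 'a': s2→{s2, s3, s5}; now {s2, s3, s5}.
State s5 is in {s2, s3, s5}.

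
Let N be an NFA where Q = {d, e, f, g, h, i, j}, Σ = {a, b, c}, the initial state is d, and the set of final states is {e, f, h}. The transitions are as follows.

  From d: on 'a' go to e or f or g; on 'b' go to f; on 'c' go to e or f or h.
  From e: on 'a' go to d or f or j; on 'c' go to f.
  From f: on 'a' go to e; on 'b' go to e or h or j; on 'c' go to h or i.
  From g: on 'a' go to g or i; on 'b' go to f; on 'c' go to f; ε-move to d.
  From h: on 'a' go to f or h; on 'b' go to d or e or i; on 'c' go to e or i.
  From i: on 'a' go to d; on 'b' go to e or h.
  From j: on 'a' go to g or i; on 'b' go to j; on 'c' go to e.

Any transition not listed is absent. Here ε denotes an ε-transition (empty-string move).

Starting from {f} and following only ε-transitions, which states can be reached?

Begin with {f}.
No ε-moves leave this set, so the closure equals the set itself.

{f}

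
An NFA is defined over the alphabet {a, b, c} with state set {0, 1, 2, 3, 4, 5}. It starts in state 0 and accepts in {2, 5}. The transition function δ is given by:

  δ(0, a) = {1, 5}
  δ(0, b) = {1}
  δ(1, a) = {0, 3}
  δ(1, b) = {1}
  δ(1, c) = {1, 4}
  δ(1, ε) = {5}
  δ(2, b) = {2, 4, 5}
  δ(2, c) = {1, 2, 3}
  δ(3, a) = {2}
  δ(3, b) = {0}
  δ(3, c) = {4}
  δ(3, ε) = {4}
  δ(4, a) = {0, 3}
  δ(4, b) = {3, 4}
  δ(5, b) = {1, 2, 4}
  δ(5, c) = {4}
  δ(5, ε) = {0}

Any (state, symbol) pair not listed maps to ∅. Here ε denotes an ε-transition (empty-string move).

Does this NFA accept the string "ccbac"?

No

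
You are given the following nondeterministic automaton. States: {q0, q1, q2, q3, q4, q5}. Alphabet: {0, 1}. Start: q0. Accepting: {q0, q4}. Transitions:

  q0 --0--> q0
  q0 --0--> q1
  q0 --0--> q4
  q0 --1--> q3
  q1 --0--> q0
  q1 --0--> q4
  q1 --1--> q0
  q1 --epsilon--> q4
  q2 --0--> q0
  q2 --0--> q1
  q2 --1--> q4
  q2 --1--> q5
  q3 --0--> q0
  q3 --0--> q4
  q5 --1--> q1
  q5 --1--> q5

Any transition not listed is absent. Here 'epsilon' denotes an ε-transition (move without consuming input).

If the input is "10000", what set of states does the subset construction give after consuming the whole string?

Start in {q0}.
Read '1': {q0} → {q3}.
Read '0': {q3} → {q0, q4}.
Read '0': {q0, q4} → {q0, q1, q4}.
Read '0': {q0, q1, q4} → {q0, q1, q4}.
Read '0': {q0, q1, q4} → {q0, q1, q4}.

{q0, q1, q4}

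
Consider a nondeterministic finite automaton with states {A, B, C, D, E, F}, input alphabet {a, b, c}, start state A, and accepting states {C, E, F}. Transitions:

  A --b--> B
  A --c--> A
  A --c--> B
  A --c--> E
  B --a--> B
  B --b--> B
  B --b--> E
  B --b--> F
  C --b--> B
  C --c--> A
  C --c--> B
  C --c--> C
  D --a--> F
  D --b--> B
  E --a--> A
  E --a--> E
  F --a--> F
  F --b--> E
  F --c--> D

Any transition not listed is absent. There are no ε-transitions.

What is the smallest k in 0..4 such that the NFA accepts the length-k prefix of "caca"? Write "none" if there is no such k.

1

Start in {A}.
Read 'c': {A} → {A, B, E}.
None of the earlier sets intersect F, but {A, B, E} does.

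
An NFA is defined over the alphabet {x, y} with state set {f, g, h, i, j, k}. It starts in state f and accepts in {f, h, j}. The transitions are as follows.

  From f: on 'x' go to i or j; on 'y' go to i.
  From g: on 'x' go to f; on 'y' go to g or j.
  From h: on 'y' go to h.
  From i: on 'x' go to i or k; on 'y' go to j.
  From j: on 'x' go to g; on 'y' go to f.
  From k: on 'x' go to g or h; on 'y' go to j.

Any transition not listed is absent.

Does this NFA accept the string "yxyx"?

Start in {f}.
Read 'y': f→{i}; now {i}.
Read 'x': i→{i, k}; now {i, k}.
Read 'y': i→{j}, k→{j}; now {j}.
Read 'x': j→{g}; now {g}.
The final set {g} contains no accepting state.

No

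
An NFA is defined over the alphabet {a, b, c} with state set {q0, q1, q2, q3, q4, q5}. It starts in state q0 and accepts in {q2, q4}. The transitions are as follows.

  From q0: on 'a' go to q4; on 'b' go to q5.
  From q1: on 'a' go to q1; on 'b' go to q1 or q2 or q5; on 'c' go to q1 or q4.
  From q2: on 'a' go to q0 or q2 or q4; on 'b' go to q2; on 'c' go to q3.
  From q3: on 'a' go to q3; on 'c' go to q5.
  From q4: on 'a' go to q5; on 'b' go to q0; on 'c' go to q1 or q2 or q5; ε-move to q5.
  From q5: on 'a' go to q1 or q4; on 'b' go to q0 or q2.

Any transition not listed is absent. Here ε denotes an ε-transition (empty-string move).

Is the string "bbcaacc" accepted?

No

Start in {q0}.
Read 'b': q0→{q5}; now {q5}.
Read 'b': q5→{q0, q2}; now {q0, q2}.
Read 'c': q0→∅, q2→{q3}; now {q3}.
Read 'a': q3→{q3}; now {q3}.
Read 'a': q3→{q3}; now {q3}.
Read 'c': q3→{q5}; now {q5}.
Read 'c': q5→∅; now ∅.
The final set ∅ contains no accepting state.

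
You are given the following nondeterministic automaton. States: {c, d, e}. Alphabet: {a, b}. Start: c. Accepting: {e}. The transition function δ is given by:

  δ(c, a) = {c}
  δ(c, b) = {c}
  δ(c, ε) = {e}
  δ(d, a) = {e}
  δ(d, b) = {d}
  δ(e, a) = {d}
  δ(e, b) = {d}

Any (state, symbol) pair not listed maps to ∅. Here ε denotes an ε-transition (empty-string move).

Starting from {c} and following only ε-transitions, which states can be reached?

{c, e}

Begin with {c}.
ε-move c → e; add e.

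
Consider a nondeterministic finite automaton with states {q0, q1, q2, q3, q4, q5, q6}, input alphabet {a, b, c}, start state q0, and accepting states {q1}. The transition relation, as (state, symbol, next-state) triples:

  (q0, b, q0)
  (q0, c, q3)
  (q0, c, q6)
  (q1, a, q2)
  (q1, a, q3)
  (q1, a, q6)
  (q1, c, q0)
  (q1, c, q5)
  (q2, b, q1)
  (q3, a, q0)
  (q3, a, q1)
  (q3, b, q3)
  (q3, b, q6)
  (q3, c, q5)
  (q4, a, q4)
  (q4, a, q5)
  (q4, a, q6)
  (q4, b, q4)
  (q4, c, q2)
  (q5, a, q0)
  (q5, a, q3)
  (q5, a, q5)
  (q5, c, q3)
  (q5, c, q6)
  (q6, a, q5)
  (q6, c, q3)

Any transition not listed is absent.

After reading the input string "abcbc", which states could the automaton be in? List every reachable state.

Start in {q0}.
Read 'a': q0→∅; now ∅.
The set is empty and remains empty for the remaining 4 symbols.

∅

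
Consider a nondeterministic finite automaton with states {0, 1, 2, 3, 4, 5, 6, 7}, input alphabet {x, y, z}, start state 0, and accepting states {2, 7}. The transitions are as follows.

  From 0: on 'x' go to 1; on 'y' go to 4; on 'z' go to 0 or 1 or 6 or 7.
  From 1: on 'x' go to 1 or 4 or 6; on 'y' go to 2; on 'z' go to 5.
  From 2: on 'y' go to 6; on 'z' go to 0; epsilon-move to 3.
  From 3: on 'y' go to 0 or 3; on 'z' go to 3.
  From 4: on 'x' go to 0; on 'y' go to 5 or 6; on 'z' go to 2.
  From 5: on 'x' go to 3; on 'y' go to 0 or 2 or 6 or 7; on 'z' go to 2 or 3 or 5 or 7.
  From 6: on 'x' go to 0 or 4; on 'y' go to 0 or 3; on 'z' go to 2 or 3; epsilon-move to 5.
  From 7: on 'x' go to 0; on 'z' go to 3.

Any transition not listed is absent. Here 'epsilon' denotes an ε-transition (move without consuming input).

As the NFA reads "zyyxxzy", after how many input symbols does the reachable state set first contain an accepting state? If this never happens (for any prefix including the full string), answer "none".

1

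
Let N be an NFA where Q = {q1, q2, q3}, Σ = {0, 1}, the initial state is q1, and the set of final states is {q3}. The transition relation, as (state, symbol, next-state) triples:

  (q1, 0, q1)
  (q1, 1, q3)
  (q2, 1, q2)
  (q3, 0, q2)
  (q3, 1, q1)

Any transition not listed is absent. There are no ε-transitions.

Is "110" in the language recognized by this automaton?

No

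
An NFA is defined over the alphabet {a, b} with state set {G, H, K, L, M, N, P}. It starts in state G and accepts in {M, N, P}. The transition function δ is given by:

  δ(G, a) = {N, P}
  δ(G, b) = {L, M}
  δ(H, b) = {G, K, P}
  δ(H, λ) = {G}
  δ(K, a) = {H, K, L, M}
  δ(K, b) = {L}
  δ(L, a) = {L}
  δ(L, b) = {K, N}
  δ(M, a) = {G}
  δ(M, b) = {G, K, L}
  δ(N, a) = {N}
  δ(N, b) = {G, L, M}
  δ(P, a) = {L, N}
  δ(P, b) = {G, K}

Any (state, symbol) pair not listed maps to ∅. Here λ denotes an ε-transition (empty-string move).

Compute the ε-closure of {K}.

Begin with {K}.
No ε-moves leave this set, so the closure equals the set itself.

{K}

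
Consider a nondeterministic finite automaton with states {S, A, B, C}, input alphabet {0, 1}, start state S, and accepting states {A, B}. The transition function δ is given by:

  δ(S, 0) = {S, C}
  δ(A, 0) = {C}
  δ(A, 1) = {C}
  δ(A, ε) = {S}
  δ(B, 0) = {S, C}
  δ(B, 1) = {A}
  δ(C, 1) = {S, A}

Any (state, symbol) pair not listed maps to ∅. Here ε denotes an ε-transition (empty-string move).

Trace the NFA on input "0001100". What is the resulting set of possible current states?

Start in {S}.
Read '0': {S} → {S, C}.
Read '0': {S, C} → {S, C}.
Read '0': {S, C} → {S, C}.
Read '1': {S, C} → {S, A}.
Read '1': {S, A} → {C}.
Read '0': {C} → ∅.
The set is empty and remains empty for the remaining 1 symbol.

∅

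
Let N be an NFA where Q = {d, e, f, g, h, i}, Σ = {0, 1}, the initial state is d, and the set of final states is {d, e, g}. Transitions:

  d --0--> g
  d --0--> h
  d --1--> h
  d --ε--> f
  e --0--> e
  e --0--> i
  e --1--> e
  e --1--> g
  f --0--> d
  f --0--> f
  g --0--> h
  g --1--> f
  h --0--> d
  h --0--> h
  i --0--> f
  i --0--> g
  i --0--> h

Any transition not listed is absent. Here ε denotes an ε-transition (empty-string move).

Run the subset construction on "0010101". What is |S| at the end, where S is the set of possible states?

Start: ε-closure({d}) = {d, f}.
Read '0': {d, f} → {d, f, g, h}.
Read '0': {d, f, g, h} → {d, f, g, h}.
Read '1': {d, f, g, h} → {f, h}.
Read '0': {f, h} → {d, f, h}.
Read '1': {d, f, h} → {h}.
Read '0': {h} → {d, f, h}.
Read '1': {d, f, h} → {h}.
That set has 1 state.

1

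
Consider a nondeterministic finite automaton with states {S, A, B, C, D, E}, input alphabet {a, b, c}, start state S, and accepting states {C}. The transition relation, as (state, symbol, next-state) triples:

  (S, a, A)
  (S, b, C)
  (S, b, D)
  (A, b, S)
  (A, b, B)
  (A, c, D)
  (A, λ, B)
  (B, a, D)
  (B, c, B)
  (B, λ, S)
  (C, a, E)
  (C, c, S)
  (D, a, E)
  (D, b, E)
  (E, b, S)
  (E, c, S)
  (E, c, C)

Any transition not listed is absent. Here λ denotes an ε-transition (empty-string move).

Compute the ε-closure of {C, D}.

{C, D}

Begin with {C, D}.
No ε-moves leave this set, so the closure equals the set itself.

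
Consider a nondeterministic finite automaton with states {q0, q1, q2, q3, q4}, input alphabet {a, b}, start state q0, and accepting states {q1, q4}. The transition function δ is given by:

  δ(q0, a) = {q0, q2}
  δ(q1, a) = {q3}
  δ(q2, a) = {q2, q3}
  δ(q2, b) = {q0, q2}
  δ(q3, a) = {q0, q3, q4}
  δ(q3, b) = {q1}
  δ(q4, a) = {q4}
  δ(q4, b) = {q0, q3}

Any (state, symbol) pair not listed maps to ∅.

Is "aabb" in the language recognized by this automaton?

No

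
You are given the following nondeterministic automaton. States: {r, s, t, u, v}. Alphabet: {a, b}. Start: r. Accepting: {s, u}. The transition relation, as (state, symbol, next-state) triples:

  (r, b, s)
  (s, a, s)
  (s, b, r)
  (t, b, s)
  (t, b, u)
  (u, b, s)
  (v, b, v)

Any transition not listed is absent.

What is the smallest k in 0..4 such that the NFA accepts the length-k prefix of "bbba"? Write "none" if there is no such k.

Start in {r}.
Read 'b': r→{s}; now {s}.
None of the earlier sets intersect F, but {s} does.

1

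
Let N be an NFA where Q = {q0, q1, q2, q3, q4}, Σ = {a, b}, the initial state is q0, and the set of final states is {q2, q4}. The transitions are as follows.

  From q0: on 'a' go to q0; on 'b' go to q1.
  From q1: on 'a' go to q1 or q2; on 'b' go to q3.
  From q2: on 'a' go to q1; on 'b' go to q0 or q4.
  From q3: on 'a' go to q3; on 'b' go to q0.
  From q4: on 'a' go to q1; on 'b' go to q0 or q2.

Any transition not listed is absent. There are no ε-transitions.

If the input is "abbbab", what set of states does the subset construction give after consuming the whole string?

Start in {q0}.
Read 'a': q0→{q0}; now {q0}.
Read 'b': q0→{q1}; now {q1}.
Read 'b': q1→{q3}; now {q3}.
Read 'b': q3→{q0}; now {q0}.
Read 'a': q0→{q0}; now {q0}.
Read 'b': q0→{q1}; now {q1}.

{q1}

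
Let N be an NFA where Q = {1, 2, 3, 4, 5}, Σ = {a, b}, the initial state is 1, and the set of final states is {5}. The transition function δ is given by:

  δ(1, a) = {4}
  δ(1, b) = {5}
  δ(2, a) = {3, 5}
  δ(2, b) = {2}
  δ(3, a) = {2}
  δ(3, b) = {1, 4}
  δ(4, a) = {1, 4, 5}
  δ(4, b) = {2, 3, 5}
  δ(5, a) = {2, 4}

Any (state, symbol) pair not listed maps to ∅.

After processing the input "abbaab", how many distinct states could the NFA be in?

3

Start in {1}.
Read 'a': 1→{4}; now {4}.
Read 'b': 4→{2, 3, 5}; now {2, 3, 5}.
Read 'b': 2→{2}, 3→{1, 4}, 5→∅; now {1, 2, 4}.
Read 'a': 1→{4}, 2→{3, 5}, 4→{1, 4, 5}; now {1, 3, 4, 5}.
Read 'a': 1→{4}, 3→{2}, 4→{1, 4, 5}, 5→{2, 4}; now {1, 2, 4, 5}.
Read 'b': 1→{5}, 2→{2}, 4→{2, 3, 5}, 5→∅; now {2, 3, 5}.
That set has 3 states.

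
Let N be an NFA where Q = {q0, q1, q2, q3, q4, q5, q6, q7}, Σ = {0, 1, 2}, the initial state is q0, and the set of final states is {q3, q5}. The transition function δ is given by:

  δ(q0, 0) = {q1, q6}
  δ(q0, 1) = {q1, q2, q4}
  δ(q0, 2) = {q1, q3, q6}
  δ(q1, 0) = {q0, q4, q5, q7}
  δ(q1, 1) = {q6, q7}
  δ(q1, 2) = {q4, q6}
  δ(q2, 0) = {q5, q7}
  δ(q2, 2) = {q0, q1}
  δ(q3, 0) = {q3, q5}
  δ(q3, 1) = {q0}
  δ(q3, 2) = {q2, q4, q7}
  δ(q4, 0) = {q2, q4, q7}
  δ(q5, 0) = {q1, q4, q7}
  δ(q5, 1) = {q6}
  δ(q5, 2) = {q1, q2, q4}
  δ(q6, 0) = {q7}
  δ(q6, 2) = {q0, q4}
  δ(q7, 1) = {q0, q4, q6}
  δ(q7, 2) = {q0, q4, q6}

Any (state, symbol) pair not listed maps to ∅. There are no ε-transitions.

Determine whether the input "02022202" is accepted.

Start in {q0}.
Read '0': {q0} → {q1, q6}.
Read '2': {q1, q6} → {q0, q4, q6}.
Read '0': {q0, q4, q6} → {q1, q2, q4, q6, q7}.
Read '2': {q1, q2, q4, q6, q7} → {q0, q1, q4, q6}.
Read '2': {q0, q1, q4, q6} → {q0, q1, q3, q4, q6}.
Read '2': {q0, q1, q3, q4, q6} → {q0, q1, q2, q3, q4, q6, q7}.
Read '0': {q0, q1, q2, q3, q4, q6, q7} → {q0, q1, q2, q3, q4, q5, q6, q7}.
Read '2': {q0, q1, q2, q3, q4, q5, q6, q7} → {q0, q1, q2, q3, q4, q6, q7}.
The final set {q0, q1, q2, q3, q4, q6, q7} contains the accepting state q3.

Yes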